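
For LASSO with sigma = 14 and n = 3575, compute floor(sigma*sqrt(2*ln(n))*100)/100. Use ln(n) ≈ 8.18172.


ln(3575) ≈ 8.18172.
2*ln(n) ≈ 16.36344.
sqrt(2*ln(n)) ≈ sqrt(16.36344) ≈ 4.045175.
lambda ≈ 14*4.045175 = 56.63245.
floor(lambda*100)/100 = 56.63.

56.63


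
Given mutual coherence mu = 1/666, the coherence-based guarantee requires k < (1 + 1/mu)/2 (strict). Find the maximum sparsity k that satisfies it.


1/mu = 666.
1 + 1/mu = 667.
(1 + 1/mu)/2 = 333.5 is not an integer, so k_max = floor(333.5) = 333.

333


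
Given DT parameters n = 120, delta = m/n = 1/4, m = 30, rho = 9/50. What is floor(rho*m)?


m = 1/4*120 = 30.
rho = 9/50.
rho*m = 9/50*30 = 5.4.
k = floor(5.4) = 5.

5


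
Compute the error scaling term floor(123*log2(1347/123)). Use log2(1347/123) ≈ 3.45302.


log2(n/k) = log2(1347/123) ≈ 3.45302.
k*log2(n/k) ≈ 123*3.45302 = 424.72146.
floor(424.72146) = 424.

424


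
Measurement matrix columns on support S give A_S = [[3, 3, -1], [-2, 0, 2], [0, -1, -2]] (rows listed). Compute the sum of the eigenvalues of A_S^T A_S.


Sum of eigenvalues of A_S^T A_S = trace(A_S^T A_S) = sum of squared column norms of A_S.
A_S^T A_S diagonal: [13, 10, 9].
trace = 13 + 10 + 9 = 32.

32


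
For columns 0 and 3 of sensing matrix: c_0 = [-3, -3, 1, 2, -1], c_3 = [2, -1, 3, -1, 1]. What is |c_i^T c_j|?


Inner product: -3*2 + -3*-1 + 1*3 + 2*-1 + -1*1
Products: [-6, 3, 3, -2, -1]
Sum = -3.
|dot| = 3.

3


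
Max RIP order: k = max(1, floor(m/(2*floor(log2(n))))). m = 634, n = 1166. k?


floor(log2(1166)) = 10.
2*10 = 20.
m/(2*floor(log2(n))) = 634/20 ≈ 31.7.
floor = 31.
k = max(1, 31) = 31.

31


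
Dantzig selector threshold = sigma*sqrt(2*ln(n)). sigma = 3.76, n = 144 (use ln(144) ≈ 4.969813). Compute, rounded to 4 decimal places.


ln(144) ≈ 4.969813.
2*ln(n) ≈ 9.939626.
sqrt(2*ln(n)) ≈ sqrt(9.939626) ≈ 3.152717.
threshold ≈ 3.76*3.152717 = 11.85421592 ≈ 11.8542.

11.8542


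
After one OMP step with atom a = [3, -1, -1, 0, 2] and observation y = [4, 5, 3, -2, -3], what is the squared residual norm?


a^T a = 15.
a^T y = -2.
coeff = -2/15 = -2/15.
||r||^2 = 941/15.

941/15


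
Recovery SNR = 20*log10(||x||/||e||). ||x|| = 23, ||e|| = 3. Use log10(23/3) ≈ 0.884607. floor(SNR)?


||x||/||e|| = 23/3.
log10(23/3) ≈ 0.884607.
20*log10(||x||/||e||) ≈ 20*0.884607 = 17.69214.
floor(17.69214) = 17.

17


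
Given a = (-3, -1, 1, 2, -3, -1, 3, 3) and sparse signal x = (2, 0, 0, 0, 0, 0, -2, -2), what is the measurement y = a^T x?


Non-zero terms: ['-3*2', '3*-2', '3*-2']
Products: [-6, -6, -6]
y = sum = -18.

-18


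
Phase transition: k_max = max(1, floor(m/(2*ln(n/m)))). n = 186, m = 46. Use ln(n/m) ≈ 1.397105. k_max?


n/m = 186/46 = 93/23.
ln(n/m) ≈ 1.397105.
2*ln(n/m) ≈ 2.79421.
m/(2*ln(n/m)) ≈ 46/2.79421 ≈ 16.4626.
floor = 16.
k_max = max(1, 16) = 16.

16


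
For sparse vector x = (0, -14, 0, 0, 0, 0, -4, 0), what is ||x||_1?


Non-zero entries: [(1, -14), (6, -4)]
Absolute values: [14, 4]
||x||_1 = sum = 18.

18


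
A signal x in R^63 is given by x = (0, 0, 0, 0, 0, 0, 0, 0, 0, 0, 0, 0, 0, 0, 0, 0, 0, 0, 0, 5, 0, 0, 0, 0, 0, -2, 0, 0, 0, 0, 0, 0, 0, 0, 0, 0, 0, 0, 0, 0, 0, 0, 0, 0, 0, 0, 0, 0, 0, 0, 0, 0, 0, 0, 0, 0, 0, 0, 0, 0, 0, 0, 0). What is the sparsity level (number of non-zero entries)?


Non-zero positions: [19, 25].
Sparsity = 2.

2


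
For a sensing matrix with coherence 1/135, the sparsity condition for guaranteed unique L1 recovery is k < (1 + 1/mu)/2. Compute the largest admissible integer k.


1/mu = 135.
1 + 1/mu = 136.
(1 + 1/mu)/2 = 68 is an integer and the inequality is strict, so k_max = 68 - 1 = 67.

67


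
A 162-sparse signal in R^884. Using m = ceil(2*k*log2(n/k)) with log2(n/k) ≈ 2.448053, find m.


log2(n/k) = log2(884/162) ≈ 2.448053.
2*k*log2(n/k) ≈ 2*162*2.448053 = 793.169172.
m = ceil(793.169172) = 794.

794


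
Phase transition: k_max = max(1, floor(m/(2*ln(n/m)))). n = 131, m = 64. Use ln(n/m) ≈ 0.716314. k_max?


n/m = 131/64.
ln(n/m) ≈ 0.716314.
2*ln(n/m) ≈ 1.432628.
m/(2*ln(n/m)) ≈ 64/1.432628 ≈ 44.6731.
floor = 44.
k_max = max(1, 44) = 44.

44


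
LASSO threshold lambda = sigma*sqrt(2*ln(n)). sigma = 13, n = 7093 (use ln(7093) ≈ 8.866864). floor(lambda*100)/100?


ln(7093) ≈ 8.866864.
2*ln(n) ≈ 17.733728.
sqrt(2*ln(n)) ≈ sqrt(17.733728) ≈ 4.211143.
lambda ≈ 13*4.211143 = 54.744859.
floor(lambda*100)/100 = 54.74.

54.74


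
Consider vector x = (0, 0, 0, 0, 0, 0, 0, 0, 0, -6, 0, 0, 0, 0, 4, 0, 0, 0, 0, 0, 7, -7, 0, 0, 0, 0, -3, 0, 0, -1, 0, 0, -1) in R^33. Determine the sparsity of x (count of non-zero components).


Non-zero positions: [9, 14, 20, 21, 26, 29, 32].
Sparsity = 7.

7


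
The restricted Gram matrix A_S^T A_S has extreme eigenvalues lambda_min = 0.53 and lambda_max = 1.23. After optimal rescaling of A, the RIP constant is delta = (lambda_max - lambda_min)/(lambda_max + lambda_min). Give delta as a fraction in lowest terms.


lambda_max - lambda_min = 1.23 - 0.53 = 0.70.
lambda_max + lambda_min = 1.23 + 0.53 = 1.76.
delta = 0.70/1.76 = 70/176 = 35/88.

35/88


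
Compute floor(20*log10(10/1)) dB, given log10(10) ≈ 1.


||x||/||e|| = 10/1 = 10.
log10(10) ≈ 1.
20*log10(||x||/||e||) ≈ 20*1 = 20.
floor(20) = 20.

20


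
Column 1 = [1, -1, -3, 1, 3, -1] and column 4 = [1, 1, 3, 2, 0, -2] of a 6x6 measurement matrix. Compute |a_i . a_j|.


Inner product: 1*1 + -1*1 + -3*3 + 1*2 + 3*0 + -1*-2
Products: [1, -1, -9, 2, 0, 2]
Sum = -5.
|dot| = 5.

5


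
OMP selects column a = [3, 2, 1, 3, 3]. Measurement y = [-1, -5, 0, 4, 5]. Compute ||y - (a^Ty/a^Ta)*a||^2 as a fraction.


a^T a = 32.
a^T y = 14.
coeff = 14/32 = 7/16.
||r||^2 = 487/8.

487/8


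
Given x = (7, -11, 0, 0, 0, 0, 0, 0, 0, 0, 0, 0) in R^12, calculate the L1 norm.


Non-zero entries: [(0, 7), (1, -11)]
Absolute values: [7, 11]
||x||_1 = sum = 18.

18


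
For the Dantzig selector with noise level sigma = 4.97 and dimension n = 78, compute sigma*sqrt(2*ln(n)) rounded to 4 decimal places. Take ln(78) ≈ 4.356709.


ln(78) ≈ 4.356709.
2*ln(n) ≈ 8.713418.
sqrt(2*ln(n)) ≈ sqrt(8.713418) ≈ 2.95185.
threshold ≈ 4.97*2.95185 = 14.6706945 ≈ 14.6707.

14.6707


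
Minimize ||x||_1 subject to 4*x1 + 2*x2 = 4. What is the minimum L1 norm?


Axis intercepts:
  x1 = 1, x2 = 0: L1 = 1
  x1 = 0, x2 = 2: L1 = 2
x* = (1, 0)
||x*||_1 = 1.

1


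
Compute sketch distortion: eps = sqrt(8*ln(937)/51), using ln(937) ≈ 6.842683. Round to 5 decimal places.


ln(937) ≈ 6.842683.
8*ln(N)/m ≈ 8*6.842683/51 ≈ 1.07336204.
eps = sqrt(1.07336204) ≈ 1.0360319 ≈ 1.03603.

1.03603


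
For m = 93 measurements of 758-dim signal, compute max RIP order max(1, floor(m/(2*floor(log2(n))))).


floor(log2(758)) = 9.
2*9 = 18.
m/(2*floor(log2(n))) = 93/18 ≈ 5.1667.
floor = 5.
k = max(1, 5) = 5.

5


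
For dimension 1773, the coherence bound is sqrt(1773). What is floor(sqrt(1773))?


42^2 = 1764 <= 1773 < 1849 = 43^2, so 42 <= sqrt(1773) < 43.
floor(sqrt(1773)) = 42.

42


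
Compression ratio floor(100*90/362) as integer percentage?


100*m/n = 100*90/362 ≈ 24.8619.
floor = 24.

24


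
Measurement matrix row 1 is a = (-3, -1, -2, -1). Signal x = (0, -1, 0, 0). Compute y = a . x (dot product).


Non-zero terms: ['-1*-1']
Products: [1]
y = sum = 1.

1


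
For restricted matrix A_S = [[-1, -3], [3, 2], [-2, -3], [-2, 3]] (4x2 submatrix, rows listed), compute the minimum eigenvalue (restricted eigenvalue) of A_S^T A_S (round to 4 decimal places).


A_S^T A_S = [[18, 9], [9, 31]].
trace = 49.
det = 477.
disc = trace^2 - 4*det = 2401 - 4*477 = 493.
sqrt(493) ≈ 22.203603.
lam_min = (49 - sqrt(493))/2 ≈ (49 - 22.203603)/2 = 13.3981985 ≈ 13.3982.

13.3982


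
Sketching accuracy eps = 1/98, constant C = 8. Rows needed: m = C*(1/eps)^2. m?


1/eps = 98.
(1/eps)^2 = 9604.
m = 8*9604 = 76832.

76832


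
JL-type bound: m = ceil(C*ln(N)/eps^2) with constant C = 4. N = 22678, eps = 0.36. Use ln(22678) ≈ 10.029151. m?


ln(22678) ≈ 10.029151.
eps^2 = 0.36^2 = 0.1296.
C*ln(N)/eps^2 ≈ 4*10.029151/0.1296 ≈ 309.5417.
m = ceil(309.5417) = 310.

310


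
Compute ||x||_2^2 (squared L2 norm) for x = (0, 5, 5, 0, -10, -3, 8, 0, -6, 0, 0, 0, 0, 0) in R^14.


Non-zero entries: [(1, 5), (2, 5), (4, -10), (5, -3), (6, 8), (8, -6)]
Squares: [25, 25, 100, 9, 64, 36]
||x||_2^2 = sum = 259.

259


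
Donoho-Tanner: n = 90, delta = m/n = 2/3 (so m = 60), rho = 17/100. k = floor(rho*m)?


m = 2/3*90 = 60.
rho = 17/100.
rho*m = 17/100*60 = 10.2.
k = floor(10.2) = 10.

10


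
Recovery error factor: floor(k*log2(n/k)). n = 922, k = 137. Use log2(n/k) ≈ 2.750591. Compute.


log2(n/k) = log2(922/137) ≈ 2.750591.
k*log2(n/k) ≈ 137*2.750591 = 376.830967.
floor(376.830967) = 376.

376


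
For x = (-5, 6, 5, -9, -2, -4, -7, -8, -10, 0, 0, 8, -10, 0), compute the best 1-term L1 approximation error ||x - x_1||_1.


Sorted |x_i| descending: [10, 10, 9, 8, 8, 7, 6, 5, 5, 4, 2, 0, 0, 0]
Keep top 1: [10]
Tail entries: [10, 9, 8, 8, 7, 6, 5, 5, 4, 2, 0, 0, 0]
L1 error = sum of tail = 64.

64


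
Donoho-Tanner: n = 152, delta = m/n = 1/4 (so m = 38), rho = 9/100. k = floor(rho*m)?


m = 1/4*152 = 38.
rho = 9/100.
rho*m = 9/100*38 = 3.42.
k = floor(3.42) = 3.

3


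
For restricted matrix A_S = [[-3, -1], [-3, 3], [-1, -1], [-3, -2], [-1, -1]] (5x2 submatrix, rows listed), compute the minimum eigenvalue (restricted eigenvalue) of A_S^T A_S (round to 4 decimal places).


A_S^T A_S = [[29, 2], [2, 16]].
trace = 45.
det = 460.
disc = trace^2 - 4*det = 2025 - 4*460 = 185.
sqrt(185) ≈ 13.601471.
lam_min = (45 - sqrt(185))/2 ≈ (45 - 13.601471)/2 = 15.6992645 ≈ 15.6993.

15.6993


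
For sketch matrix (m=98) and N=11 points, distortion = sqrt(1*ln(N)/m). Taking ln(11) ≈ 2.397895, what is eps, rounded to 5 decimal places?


ln(11) ≈ 2.397895.
1*ln(N)/m ≈ 1*2.397895/98 ≈ 0.02446832.
eps = sqrt(0.02446832) ≈ 0.1564235 ≈ 0.15642.

0.15642


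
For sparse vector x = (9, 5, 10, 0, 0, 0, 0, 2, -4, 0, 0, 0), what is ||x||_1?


Non-zero entries: [(0, 9), (1, 5), (2, 10), (7, 2), (8, -4)]
Absolute values: [9, 5, 10, 2, 4]
||x||_1 = sum = 30.

30


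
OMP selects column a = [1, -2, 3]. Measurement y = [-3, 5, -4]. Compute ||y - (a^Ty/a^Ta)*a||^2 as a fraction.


a^T a = 14.
a^T y = -25.
coeff = -25/14 = -25/14.
||r||^2 = 75/14.

75/14


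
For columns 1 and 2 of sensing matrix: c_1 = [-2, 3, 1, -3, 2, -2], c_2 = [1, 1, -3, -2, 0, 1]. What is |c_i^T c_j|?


Inner product: -2*1 + 3*1 + 1*-3 + -3*-2 + 2*0 + -2*1
Products: [-2, 3, -3, 6, 0, -2]
Sum = 2.
|dot| = 2.

2


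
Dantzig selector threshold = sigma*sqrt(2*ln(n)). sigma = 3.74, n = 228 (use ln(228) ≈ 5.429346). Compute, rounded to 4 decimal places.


ln(228) ≈ 5.429346.
2*ln(n) ≈ 10.858692.
sqrt(2*ln(n)) ≈ sqrt(10.858692) ≈ 3.295253.
threshold ≈ 3.74*3.295253 = 12.32424622 ≈ 12.3242.

12.3242


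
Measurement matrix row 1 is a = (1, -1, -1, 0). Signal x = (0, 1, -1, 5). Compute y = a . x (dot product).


Non-zero terms: ['-1*1', '-1*-1', '0*5']
Products: [-1, 1, 0]
y = sum = 0.

0


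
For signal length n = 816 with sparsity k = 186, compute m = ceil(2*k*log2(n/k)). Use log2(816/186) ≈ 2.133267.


log2(n/k) = log2(816/186) ≈ 2.133267.
2*k*log2(n/k) ≈ 2*186*2.133267 = 793.575324.
m = ceil(793.575324) = 794.

794


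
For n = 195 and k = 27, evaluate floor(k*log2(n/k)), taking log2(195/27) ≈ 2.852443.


log2(n/k) = log2(195/27) ≈ 2.852443.
k*log2(n/k) ≈ 27*2.852443 = 77.015961.
floor(77.015961) = 77.

77


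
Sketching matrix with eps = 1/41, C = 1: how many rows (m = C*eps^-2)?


1/eps = 41.
(1/eps)^2 = 1681.
m = 1*1681 = 1681.

1681


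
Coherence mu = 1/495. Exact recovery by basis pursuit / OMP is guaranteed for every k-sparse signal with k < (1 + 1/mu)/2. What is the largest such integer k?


1/mu = 495.
1 + 1/mu = 496.
(1 + 1/mu)/2 = 248 is an integer and the inequality is strict, so k_max = 248 - 1 = 247.

247


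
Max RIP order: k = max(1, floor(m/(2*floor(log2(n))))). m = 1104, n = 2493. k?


floor(log2(2493)) = 11.
2*11 = 22.
m/(2*floor(log2(n))) = 1104/22 ≈ 50.1818.
floor = 50.
k = max(1, 50) = 50.

50


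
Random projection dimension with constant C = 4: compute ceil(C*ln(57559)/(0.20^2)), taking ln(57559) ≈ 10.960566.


ln(57559) ≈ 10.960566.
eps^2 = 0.20^2 = 0.04.
C*ln(N)/eps^2 ≈ 4*10.960566/0.04 ≈ 1096.0566.
m = ceil(1096.0566) = 1097.

1097


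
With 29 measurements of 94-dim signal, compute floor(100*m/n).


100*m/n = 100*29/94 ≈ 30.8511.
floor = 30.

30


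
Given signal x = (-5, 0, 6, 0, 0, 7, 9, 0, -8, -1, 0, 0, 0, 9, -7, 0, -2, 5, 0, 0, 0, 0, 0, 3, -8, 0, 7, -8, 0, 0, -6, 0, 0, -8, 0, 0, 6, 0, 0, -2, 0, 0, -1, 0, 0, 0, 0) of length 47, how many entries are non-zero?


Non-zero positions: [0, 2, 5, 6, 8, 9, 13, 14, 16, 17, 23, 24, 26, 27, 30, 33, 36, 39, 42].
Sparsity = 19.

19


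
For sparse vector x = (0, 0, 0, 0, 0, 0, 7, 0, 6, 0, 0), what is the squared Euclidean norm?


Non-zero entries: [(6, 7), (8, 6)]
Squares: [49, 36]
||x||_2^2 = sum = 85.

85


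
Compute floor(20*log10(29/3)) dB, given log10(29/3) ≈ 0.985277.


||x||/||e|| = 29/3.
log10(29/3) ≈ 0.985277.
20*log10(||x||/||e||) ≈ 20*0.985277 = 19.70554.
floor(19.70554) = 19.

19


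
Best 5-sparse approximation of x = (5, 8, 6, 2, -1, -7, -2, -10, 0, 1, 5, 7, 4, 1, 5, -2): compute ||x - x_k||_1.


Sorted |x_i| descending: [10, 8, 7, 7, 6, 5, 5, 5, 4, 2, 2, 2, 1, 1, 1, 0]
Keep top 5: [10, 8, 7, 7, 6]
Tail entries: [5, 5, 5, 4, 2, 2, 2, 1, 1, 1, 0]
L1 error = sum of tail = 28.

28


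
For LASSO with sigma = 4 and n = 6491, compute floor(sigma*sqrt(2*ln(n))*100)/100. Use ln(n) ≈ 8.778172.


ln(6491) ≈ 8.778172.
2*ln(n) ≈ 17.556344.
sqrt(2*ln(n)) ≈ sqrt(17.556344) ≈ 4.190029.
lambda ≈ 4*4.190029 = 16.760116.
floor(lambda*100)/100 = 16.76.

16.76


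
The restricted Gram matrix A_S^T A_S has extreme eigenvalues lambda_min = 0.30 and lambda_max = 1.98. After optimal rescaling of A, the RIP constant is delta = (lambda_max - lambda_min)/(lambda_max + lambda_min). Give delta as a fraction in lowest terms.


lambda_max - lambda_min = 1.98 - 0.30 = 1.68.
lambda_max + lambda_min = 1.98 + 0.30 = 2.28.
delta = 1.68/2.28 = 168/228 = 14/19.

14/19


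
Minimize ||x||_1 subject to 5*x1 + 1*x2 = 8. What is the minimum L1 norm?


Axis intercepts:
  x1 = 8/5, x2 = 0: L1 = 8/5
  x1 = 0, x2 = 8: L1 = 8
x* = (8/5, 0)
||x*||_1 = 8/5.

8/5


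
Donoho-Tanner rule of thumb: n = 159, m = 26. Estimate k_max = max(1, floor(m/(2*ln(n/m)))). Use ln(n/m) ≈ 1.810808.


n/m = 159/26.
ln(n/m) ≈ 1.810808.
2*ln(n/m) ≈ 3.621616.
m/(2*ln(n/m)) ≈ 26/3.621616 ≈ 7.1791.
floor = 7.
k_max = max(1, 7) = 7.

7


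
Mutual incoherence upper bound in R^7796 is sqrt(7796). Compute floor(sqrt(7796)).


88^2 = 7744 <= 7796 < 7921 = 89^2, so 88 <= sqrt(7796) < 89.
floor(sqrt(7796)) = 88.

88


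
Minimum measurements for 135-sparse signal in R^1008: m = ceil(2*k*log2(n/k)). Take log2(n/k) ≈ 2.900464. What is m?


log2(n/k) = log2(1008/135) ≈ 2.900464.
2*k*log2(n/k) ≈ 2*135*2.900464 = 783.12528.
m = ceil(783.12528) = 784.

784


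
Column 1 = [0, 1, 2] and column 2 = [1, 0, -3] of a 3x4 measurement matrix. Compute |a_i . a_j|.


Inner product: 0*1 + 1*0 + 2*-3
Products: [0, 0, -6]
Sum = -6.
|dot| = 6.

6


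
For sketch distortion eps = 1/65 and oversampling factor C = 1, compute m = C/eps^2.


1/eps = 65.
(1/eps)^2 = 4225.
m = 1*4225 = 4225.

4225


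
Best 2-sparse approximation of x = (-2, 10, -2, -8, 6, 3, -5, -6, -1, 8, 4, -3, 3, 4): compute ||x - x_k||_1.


Sorted |x_i| descending: [10, 8, 8, 6, 6, 5, 4, 4, 3, 3, 3, 2, 2, 1]
Keep top 2: [10, 8]
Tail entries: [8, 6, 6, 5, 4, 4, 3, 3, 3, 2, 2, 1]
L1 error = sum of tail = 47.

47


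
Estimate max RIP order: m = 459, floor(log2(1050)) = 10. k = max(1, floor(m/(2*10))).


floor(log2(1050)) = 10.
2*10 = 20.
m/(2*floor(log2(n))) = 459/20 ≈ 22.95.
floor = 22.
k = max(1, 22) = 22.

22


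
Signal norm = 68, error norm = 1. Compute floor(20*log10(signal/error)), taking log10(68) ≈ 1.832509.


||x||/||e|| = 68/1 = 68.
log10(68) ≈ 1.832509.
20*log10(||x||/||e||) ≈ 20*1.832509 = 36.65018.
floor(36.65018) = 36.

36


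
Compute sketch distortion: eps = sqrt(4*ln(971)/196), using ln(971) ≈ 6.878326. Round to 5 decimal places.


ln(971) ≈ 6.878326.
4*ln(N)/m ≈ 4*6.878326/196 ≈ 0.140374.
eps = sqrt(0.140374) ≈ 0.3746652 ≈ 0.37467.

0.37467


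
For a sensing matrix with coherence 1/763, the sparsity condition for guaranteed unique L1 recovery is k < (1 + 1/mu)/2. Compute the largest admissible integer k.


1/mu = 763.
1 + 1/mu = 764.
(1 + 1/mu)/2 = 382 is an integer and the inequality is strict, so k_max = 382 - 1 = 381.

381


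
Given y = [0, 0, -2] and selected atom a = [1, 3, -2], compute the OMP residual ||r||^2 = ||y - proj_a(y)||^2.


a^T a = 14.
a^T y = 4.
coeff = 4/14 = 2/7.
||r||^2 = 20/7.

20/7


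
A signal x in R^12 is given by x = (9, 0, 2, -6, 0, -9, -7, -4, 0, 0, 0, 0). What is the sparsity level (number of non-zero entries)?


Non-zero positions: [0, 2, 3, 5, 6, 7].
Sparsity = 6.

6


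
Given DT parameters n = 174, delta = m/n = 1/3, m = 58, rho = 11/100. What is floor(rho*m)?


m = 1/3*174 = 58.
rho = 11/100.
rho*m = 11/100*58 = 6.38.
k = floor(6.38) = 6.

6


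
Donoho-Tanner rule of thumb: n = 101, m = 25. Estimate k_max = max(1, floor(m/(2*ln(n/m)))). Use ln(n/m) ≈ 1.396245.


n/m = 101/25.
ln(n/m) ≈ 1.396245.
2*ln(n/m) ≈ 2.79249.
m/(2*ln(n/m)) ≈ 25/2.79249 ≈ 8.9526.
floor = 8.
k_max = max(1, 8) = 8.

8


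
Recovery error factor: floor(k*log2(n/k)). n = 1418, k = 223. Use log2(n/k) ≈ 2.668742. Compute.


log2(n/k) = log2(1418/223) ≈ 2.668742.
k*log2(n/k) ≈ 223*2.668742 = 595.129466.
floor(595.129466) = 595.

595


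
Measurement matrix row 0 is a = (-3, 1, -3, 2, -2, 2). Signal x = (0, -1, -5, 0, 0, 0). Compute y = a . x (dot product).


Non-zero terms: ['1*-1', '-3*-5']
Products: [-1, 15]
y = sum = 14.

14


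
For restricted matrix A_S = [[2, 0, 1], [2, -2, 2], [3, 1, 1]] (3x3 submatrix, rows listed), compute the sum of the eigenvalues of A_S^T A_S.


Sum of eigenvalues of A_S^T A_S = trace(A_S^T A_S) = sum of squared column norms of A_S.
A_S^T A_S diagonal: [17, 5, 6].
trace = 17 + 5 + 6 = 28.

28


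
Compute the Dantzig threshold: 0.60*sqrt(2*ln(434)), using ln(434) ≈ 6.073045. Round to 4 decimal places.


ln(434) ≈ 6.073045.
2*ln(n) ≈ 12.14609.
sqrt(2*ln(n)) ≈ sqrt(12.14609) ≈ 3.485124.
threshold ≈ 0.60*3.485124 = 2.0910744 ≈ 2.0911.

2.0911


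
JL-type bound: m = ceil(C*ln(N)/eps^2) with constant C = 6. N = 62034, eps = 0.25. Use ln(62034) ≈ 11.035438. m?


ln(62034) ≈ 11.035438.
eps^2 = 0.25^2 = 0.0625.
C*ln(N)/eps^2 ≈ 6*11.035438/0.0625 ≈ 1059.402.
m = ceil(1059.402) = 1060.

1060


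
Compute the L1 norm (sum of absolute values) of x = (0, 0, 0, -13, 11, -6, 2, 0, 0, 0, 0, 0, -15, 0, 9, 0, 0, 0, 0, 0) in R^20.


Non-zero entries: [(3, -13), (4, 11), (5, -6), (6, 2), (12, -15), (14, 9)]
Absolute values: [13, 11, 6, 2, 15, 9]
||x||_1 = sum = 56.

56


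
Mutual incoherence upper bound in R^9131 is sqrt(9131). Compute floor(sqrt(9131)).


95^2 = 9025 <= 9131 < 9216 = 96^2, so 95 <= sqrt(9131) < 96.
floor(sqrt(9131)) = 95.

95


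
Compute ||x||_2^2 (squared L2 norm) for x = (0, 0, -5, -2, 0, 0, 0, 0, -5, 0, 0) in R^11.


Non-zero entries: [(2, -5), (3, -2), (8, -5)]
Squares: [25, 4, 25]
||x||_2^2 = sum = 54.

54


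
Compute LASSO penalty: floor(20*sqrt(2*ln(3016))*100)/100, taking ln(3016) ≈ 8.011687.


ln(3016) ≈ 8.011687.
2*ln(n) ≈ 16.023374.
sqrt(2*ln(n)) ≈ sqrt(16.023374) ≈ 4.002921.
lambda ≈ 20*4.002921 = 80.05842.
floor(lambda*100)/100 = 80.05.

80.05


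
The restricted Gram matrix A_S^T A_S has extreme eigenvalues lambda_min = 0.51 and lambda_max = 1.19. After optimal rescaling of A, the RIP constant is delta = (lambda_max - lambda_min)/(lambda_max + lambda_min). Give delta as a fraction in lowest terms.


lambda_max - lambda_min = 1.19 - 0.51 = 0.68.
lambda_max + lambda_min = 1.19 + 0.51 = 1.70.
delta = 0.68/1.70 = 68/170 = 2/5.

2/5


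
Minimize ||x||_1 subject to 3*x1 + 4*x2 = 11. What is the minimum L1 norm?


Axis intercepts:
  x1 = 11/3, x2 = 0: L1 = 11/3
  x1 = 0, x2 = 11/4: L1 = 11/4
x* = (0, 11/4)
||x*||_1 = 11/4.

11/4


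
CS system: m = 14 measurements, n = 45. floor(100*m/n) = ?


100*m/n = 100*14/45 ≈ 31.1111.
floor = 31.

31


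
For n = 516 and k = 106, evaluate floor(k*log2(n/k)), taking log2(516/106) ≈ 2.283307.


log2(n/k) = log2(516/106) ≈ 2.283307.
k*log2(n/k) ≈ 106*2.283307 = 242.030542.
floor(242.030542) = 242.

242


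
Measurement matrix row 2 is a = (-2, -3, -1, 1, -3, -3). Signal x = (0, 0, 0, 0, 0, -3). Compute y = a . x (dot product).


Non-zero terms: ['-3*-3']
Products: [9]
y = sum = 9.

9


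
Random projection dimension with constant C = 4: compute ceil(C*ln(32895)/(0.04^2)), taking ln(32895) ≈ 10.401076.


ln(32895) ≈ 10.401076.
eps^2 = 0.04^2 = 0.0016.
C*ln(N)/eps^2 ≈ 4*10.401076/0.0016 ≈ 26002.69.
m = ceil(26002.69) = 26003.

26003


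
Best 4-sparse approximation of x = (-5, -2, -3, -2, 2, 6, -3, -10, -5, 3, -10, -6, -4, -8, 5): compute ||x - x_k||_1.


Sorted |x_i| descending: [10, 10, 8, 6, 6, 5, 5, 5, 4, 3, 3, 3, 2, 2, 2]
Keep top 4: [10, 10, 8, 6]
Tail entries: [6, 5, 5, 5, 4, 3, 3, 3, 2, 2, 2]
L1 error = sum of tail = 40.

40


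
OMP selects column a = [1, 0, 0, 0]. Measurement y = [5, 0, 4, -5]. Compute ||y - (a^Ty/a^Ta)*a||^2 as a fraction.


a^T a = 1.
a^T y = 5.
coeff = 5/1 = 5.
||r||^2 = 41.

41


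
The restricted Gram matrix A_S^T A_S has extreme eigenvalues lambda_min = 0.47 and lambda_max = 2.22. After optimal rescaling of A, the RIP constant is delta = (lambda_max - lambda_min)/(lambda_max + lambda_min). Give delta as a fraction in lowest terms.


lambda_max - lambda_min = 2.22 - 0.47 = 1.75.
lambda_max + lambda_min = 2.22 + 0.47 = 2.69.
delta = 1.75/2.69 = 175/269.

175/269


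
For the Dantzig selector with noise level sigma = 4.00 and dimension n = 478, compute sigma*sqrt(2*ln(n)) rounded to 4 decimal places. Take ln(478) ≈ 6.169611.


ln(478) ≈ 6.169611.
2*ln(n) ≈ 12.339222.
sqrt(2*ln(n)) ≈ sqrt(12.339222) ≈ 3.512723.
threshold ≈ 4.00*3.512723 = 14.050892 ≈ 14.0509.

14.0509


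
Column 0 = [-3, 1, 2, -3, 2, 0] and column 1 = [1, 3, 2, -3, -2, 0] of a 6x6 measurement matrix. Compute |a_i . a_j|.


Inner product: -3*1 + 1*3 + 2*2 + -3*-3 + 2*-2 + 0*0
Products: [-3, 3, 4, 9, -4, 0]
Sum = 9.
|dot| = 9.

9


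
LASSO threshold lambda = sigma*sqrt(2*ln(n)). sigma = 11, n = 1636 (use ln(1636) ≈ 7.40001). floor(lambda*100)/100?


ln(1636) ≈ 7.40001.
2*ln(n) ≈ 14.80002.
sqrt(2*ln(n)) ≈ sqrt(14.80002) ≈ 3.847079.
lambda ≈ 11*3.847079 = 42.317869.
floor(lambda*100)/100 = 42.31.

42.31


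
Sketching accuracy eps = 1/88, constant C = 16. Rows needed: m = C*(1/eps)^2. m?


1/eps = 88.
(1/eps)^2 = 7744.
m = 16*7744 = 123904.

123904


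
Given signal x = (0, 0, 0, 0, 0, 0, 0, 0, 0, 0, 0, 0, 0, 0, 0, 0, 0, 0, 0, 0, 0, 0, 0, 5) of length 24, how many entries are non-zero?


Non-zero positions: [23].
Sparsity = 1.

1


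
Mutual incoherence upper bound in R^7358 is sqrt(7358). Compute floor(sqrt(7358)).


85^2 = 7225 <= 7358 < 7396 = 86^2, so 85 <= sqrt(7358) < 86.
floor(sqrt(7358)) = 85.

85


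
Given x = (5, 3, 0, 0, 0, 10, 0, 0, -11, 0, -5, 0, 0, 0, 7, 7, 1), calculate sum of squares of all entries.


Non-zero entries: [(0, 5), (1, 3), (5, 10), (8, -11), (10, -5), (14, 7), (15, 7), (16, 1)]
Squares: [25, 9, 100, 121, 25, 49, 49, 1]
||x||_2^2 = sum = 379.

379


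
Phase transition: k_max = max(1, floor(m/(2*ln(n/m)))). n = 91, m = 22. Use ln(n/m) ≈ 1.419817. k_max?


n/m = 91/22.
ln(n/m) ≈ 1.419817.
2*ln(n/m) ≈ 2.839634.
m/(2*ln(n/m)) ≈ 22/2.839634 ≈ 7.7475.
floor = 7.
k_max = max(1, 7) = 7.

7


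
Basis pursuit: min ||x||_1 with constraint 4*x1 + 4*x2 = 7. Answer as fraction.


Axis intercepts:
  x1 = 7/4, x2 = 0: L1 = 7/4
  x1 = 0, x2 = 7/4: L1 = 7/4
x* = (7/4, 0)
||x*||_1 = 7/4.

7/4


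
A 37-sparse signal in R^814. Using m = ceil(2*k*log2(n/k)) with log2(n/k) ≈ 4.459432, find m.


log2(n/k) = log2(814/37) ≈ 4.459432.
2*k*log2(n/k) ≈ 2*37*4.459432 = 329.997968.
m = ceil(329.997968) = 330.

330


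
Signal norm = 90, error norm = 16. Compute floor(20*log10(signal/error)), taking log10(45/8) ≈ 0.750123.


||x||/||e|| = 90/16 = 45/8.
log10(45/8) ≈ 0.750123.
20*log10(||x||/||e||) ≈ 20*0.750123 = 15.00246.
floor(15.00246) = 15.

15


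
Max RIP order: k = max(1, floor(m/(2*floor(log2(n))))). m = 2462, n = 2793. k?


floor(log2(2793)) = 11.
2*11 = 22.
m/(2*floor(log2(n))) = 2462/22 ≈ 111.9091.
floor = 111.
k = max(1, 111) = 111.

111


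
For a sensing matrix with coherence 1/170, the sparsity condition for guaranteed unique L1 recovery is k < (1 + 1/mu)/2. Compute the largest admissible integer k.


1/mu = 170.
1 + 1/mu = 171.
(1 + 1/mu)/2 = 85.5 is not an integer, so k_max = floor(85.5) = 85.

85


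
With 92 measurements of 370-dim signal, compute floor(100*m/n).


100*m/n = 100*92/370 ≈ 24.8649.
floor = 24.

24


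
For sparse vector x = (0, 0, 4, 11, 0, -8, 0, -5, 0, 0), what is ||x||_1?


Non-zero entries: [(2, 4), (3, 11), (5, -8), (7, -5)]
Absolute values: [4, 11, 8, 5]
||x||_1 = sum = 28.

28


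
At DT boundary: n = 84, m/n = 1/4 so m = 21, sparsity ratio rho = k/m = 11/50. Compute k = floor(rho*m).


m = 1/4*84 = 21.
rho = 11/50.
rho*m = 11/50*21 = 4.62.
k = floor(4.62) = 4.

4


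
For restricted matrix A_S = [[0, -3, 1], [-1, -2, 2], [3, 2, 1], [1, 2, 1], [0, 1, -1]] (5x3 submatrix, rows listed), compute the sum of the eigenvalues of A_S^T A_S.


Sum of eigenvalues of A_S^T A_S = trace(A_S^T A_S) = sum of squared column norms of A_S.
A_S^T A_S diagonal: [11, 22, 8].
trace = 11 + 22 + 8 = 41.

41


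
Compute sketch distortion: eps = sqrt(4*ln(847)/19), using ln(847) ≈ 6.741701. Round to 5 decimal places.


ln(847) ≈ 6.741701.
4*ln(N)/m ≈ 4*6.741701/19 ≈ 1.41930547.
eps = sqrt(1.41930547) ≈ 1.1913461 ≈ 1.19135.

1.19135


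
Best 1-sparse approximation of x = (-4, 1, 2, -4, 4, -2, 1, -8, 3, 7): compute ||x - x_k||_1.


Sorted |x_i| descending: [8, 7, 4, 4, 4, 3, 2, 2, 1, 1]
Keep top 1: [8]
Tail entries: [7, 4, 4, 4, 3, 2, 2, 1, 1]
L1 error = sum of tail = 28.

28


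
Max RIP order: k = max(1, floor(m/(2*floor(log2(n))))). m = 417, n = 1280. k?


floor(log2(1280)) = 10.
2*10 = 20.
m/(2*floor(log2(n))) = 417/20 ≈ 20.85.
floor = 20.
k = max(1, 20) = 20.

20


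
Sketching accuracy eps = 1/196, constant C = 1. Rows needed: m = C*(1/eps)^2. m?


1/eps = 196.
(1/eps)^2 = 38416.
m = 1*38416 = 38416.

38416


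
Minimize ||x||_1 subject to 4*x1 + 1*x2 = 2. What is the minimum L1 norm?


Axis intercepts:
  x1 = 1/2, x2 = 0: L1 = 1/2
  x1 = 0, x2 = 2: L1 = 2
x* = (1/2, 0)
||x*||_1 = 1/2.

1/2


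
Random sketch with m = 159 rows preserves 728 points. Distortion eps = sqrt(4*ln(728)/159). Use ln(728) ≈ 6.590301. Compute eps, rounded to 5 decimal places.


ln(728) ≈ 6.590301.
4*ln(N)/m ≈ 4*6.590301/159 ≈ 0.16579374.
eps = sqrt(0.16579374) ≈ 0.4071778 ≈ 0.40718.

0.40718


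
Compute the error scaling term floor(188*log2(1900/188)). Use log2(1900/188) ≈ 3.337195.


log2(n/k) = log2(1900/188) ≈ 3.337195.
k*log2(n/k) ≈ 188*3.337195 = 627.39266.
floor(627.39266) = 627.

627


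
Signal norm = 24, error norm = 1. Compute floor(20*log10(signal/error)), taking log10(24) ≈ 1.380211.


||x||/||e|| = 24/1 = 24.
log10(24) ≈ 1.380211.
20*log10(||x||/||e||) ≈ 20*1.380211 = 27.60422.
floor(27.60422) = 27.

27


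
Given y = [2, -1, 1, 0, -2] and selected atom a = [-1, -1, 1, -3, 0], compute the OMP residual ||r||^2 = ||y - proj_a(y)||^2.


a^T a = 12.
a^T y = 0.
coeff = 0/12 = 0.
||r||^2 = 10.

10


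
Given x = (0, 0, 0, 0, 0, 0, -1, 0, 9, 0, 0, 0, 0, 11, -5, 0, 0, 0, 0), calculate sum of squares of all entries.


Non-zero entries: [(6, -1), (8, 9), (13, 11), (14, -5)]
Squares: [1, 81, 121, 25]
||x||_2^2 = sum = 228.

228


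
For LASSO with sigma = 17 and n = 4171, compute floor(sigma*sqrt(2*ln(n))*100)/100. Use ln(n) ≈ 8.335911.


ln(4171) ≈ 8.335911.
2*ln(n) ≈ 16.671822.
sqrt(2*ln(n)) ≈ sqrt(16.671822) ≈ 4.083114.
lambda ≈ 17*4.083114 = 69.412938.
floor(lambda*100)/100 = 69.41.

69.41


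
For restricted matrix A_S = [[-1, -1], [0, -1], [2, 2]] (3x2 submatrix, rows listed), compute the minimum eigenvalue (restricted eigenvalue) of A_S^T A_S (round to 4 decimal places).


A_S^T A_S = [[5, 5], [5, 6]].
trace = 11.
det = 5.
disc = trace^2 - 4*det = 121 - 4*5 = 101.
sqrt(101) ≈ 10.049876.
lam_min = (11 - sqrt(101))/2 ≈ (11 - 10.049876)/2 = 0.475062 ≈ 0.4751.

0.4751


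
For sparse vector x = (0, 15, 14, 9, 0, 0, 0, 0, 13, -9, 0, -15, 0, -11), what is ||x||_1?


Non-zero entries: [(1, 15), (2, 14), (3, 9), (8, 13), (9, -9), (11, -15), (13, -11)]
Absolute values: [15, 14, 9, 13, 9, 15, 11]
||x||_1 = sum = 86.

86


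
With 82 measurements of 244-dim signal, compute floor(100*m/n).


100*m/n = 100*82/244 ≈ 33.6066.
floor = 33.

33


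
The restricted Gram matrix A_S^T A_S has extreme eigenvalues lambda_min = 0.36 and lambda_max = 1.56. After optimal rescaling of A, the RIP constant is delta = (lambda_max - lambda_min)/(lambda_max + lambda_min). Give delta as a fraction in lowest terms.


lambda_max - lambda_min = 1.56 - 0.36 = 1.20.
lambda_max + lambda_min = 1.56 + 0.36 = 1.92.
delta = 1.20/1.92 = 120/192 = 5/8.

5/8


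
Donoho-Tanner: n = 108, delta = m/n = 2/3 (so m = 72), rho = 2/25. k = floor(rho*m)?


m = 2/3*108 = 72.
rho = 2/25.
rho*m = 2/25*72 = 5.76.
k = floor(5.76) = 5.

5


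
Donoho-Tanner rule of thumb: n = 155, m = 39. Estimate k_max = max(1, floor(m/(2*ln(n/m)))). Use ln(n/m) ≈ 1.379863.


n/m = 155/39.
ln(n/m) ≈ 1.379863.
2*ln(n/m) ≈ 2.759726.
m/(2*ln(n/m)) ≈ 39/2.759726 ≈ 14.1318.
floor = 14.
k_max = max(1, 14) = 14.

14


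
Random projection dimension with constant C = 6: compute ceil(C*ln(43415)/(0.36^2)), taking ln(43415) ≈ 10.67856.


ln(43415) ≈ 10.67856.
eps^2 = 0.36^2 = 0.1296.
C*ln(N)/eps^2 ≈ 6*10.67856/0.1296 ≈ 494.3778.
m = ceil(494.3778) = 495.

495


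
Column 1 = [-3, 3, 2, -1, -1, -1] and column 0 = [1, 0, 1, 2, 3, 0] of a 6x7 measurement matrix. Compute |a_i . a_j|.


Inner product: -3*1 + 3*0 + 2*1 + -1*2 + -1*3 + -1*0
Products: [-3, 0, 2, -2, -3, 0]
Sum = -6.
|dot| = 6.

6


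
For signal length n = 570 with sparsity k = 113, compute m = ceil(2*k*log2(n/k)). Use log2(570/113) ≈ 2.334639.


log2(n/k) = log2(570/113) ≈ 2.334639.
2*k*log2(n/k) ≈ 2*113*2.334639 = 527.628414.
m = ceil(527.628414) = 528.

528


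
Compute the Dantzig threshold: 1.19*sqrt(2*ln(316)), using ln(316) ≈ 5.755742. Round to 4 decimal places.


ln(316) ≈ 5.755742.
2*ln(n) ≈ 11.511484.
sqrt(2*ln(n)) ≈ sqrt(11.511484) ≈ 3.392858.
threshold ≈ 1.19*3.392858 = 4.03750102 ≈ 4.0375.

4.0375


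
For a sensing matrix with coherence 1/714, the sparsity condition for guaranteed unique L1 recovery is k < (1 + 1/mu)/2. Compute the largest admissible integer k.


1/mu = 714.
1 + 1/mu = 715.
(1 + 1/mu)/2 = 357.5 is not an integer, so k_max = floor(357.5) = 357.

357


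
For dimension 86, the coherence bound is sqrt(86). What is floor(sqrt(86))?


9^2 = 81 <= 86 < 100 = 10^2, so 9 <= sqrt(86) < 10.
floor(sqrt(86)) = 9.

9


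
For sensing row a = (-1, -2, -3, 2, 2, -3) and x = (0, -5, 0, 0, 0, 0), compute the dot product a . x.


Non-zero terms: ['-2*-5']
Products: [10]
y = sum = 10.

10


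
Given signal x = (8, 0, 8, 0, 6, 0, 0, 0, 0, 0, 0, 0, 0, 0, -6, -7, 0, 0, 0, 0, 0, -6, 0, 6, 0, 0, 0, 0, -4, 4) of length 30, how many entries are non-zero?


Non-zero positions: [0, 2, 4, 14, 15, 21, 23, 28, 29].
Sparsity = 9.

9


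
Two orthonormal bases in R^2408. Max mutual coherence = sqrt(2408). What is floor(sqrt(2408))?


49^2 = 2401 <= 2408 < 2500 = 50^2, so 49 <= sqrt(2408) < 50.
floor(sqrt(2408)) = 49.

49


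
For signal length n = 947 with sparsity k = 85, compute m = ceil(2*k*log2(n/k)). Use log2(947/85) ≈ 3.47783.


log2(n/k) = log2(947/85) ≈ 3.47783.
2*k*log2(n/k) ≈ 2*85*3.47783 = 591.2311.
m = ceil(591.2311) = 592.

592


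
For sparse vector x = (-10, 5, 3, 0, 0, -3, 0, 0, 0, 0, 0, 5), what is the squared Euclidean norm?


Non-zero entries: [(0, -10), (1, 5), (2, 3), (5, -3), (11, 5)]
Squares: [100, 25, 9, 9, 25]
||x||_2^2 = sum = 168.

168


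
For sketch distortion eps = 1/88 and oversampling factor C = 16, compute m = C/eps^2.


1/eps = 88.
(1/eps)^2 = 7744.
m = 16*7744 = 123904.

123904


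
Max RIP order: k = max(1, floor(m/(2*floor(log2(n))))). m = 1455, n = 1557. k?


floor(log2(1557)) = 10.
2*10 = 20.
m/(2*floor(log2(n))) = 1455/20 ≈ 72.75.
floor = 72.
k = max(1, 72) = 72.

72


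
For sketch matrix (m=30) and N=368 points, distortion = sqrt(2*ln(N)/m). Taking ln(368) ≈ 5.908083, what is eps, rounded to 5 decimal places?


ln(368) ≈ 5.908083.
2*ln(N)/m ≈ 2*5.908083/30 ≈ 0.3938722.
eps = sqrt(0.3938722) ≈ 0.6275924 ≈ 0.62759.

0.62759


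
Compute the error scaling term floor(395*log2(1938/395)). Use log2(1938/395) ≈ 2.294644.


log2(n/k) = log2(1938/395) ≈ 2.294644.
k*log2(n/k) ≈ 395*2.294644 = 906.38438.
floor(906.38438) = 906.

906


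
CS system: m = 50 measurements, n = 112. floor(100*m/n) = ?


100*m/n = 100*50/112 ≈ 44.6429.
floor = 44.

44


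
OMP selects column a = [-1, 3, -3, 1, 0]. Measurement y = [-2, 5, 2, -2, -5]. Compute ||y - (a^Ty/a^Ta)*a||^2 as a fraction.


a^T a = 20.
a^T y = 9.
coeff = 9/20 = 9/20.
||r||^2 = 1159/20.

1159/20


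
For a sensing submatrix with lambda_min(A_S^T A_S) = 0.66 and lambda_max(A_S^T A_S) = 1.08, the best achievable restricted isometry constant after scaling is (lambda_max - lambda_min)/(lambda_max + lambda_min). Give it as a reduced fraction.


lambda_max - lambda_min = 1.08 - 0.66 = 0.42.
lambda_max + lambda_min = 1.08 + 0.66 = 1.74.
delta = 0.42/1.74 = 42/174 = 7/29.

7/29


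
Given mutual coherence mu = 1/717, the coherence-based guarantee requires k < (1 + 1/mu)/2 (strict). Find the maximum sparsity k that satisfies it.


1/mu = 717.
1 + 1/mu = 718.
(1 + 1/mu)/2 = 359 is an integer and the inequality is strict, so k_max = 359 - 1 = 358.

358


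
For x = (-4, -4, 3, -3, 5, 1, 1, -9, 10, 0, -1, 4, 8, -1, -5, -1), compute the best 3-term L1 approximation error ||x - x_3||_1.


Sorted |x_i| descending: [10, 9, 8, 5, 5, 4, 4, 4, 3, 3, 1, 1, 1, 1, 1, 0]
Keep top 3: [10, 9, 8]
Tail entries: [5, 5, 4, 4, 4, 3, 3, 1, 1, 1, 1, 1, 0]
L1 error = sum of tail = 33.

33


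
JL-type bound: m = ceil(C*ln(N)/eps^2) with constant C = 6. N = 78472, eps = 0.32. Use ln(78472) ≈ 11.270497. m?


ln(78472) ≈ 11.270497.
eps^2 = 0.32^2 = 0.1024.
C*ln(N)/eps^2 ≈ 6*11.270497/0.1024 ≈ 660.3807.
m = ceil(660.3807) = 661.

661


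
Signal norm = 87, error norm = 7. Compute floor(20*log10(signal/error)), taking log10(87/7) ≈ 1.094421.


||x||/||e|| = 87/7.
log10(87/7) ≈ 1.094421.
20*log10(||x||/||e||) ≈ 20*1.094421 = 21.88842.
floor(21.88842) = 21.

21


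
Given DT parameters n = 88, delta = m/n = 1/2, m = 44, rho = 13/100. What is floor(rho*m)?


m = 1/2*88 = 44.
rho = 13/100.
rho*m = 13/100*44 = 5.72.
k = floor(5.72) = 5.

5


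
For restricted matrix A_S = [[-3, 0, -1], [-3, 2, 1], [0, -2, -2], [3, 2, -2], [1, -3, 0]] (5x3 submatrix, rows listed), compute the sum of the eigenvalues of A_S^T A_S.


Sum of eigenvalues of A_S^T A_S = trace(A_S^T A_S) = sum of squared column norms of A_S.
A_S^T A_S diagonal: [28, 21, 10].
trace = 28 + 21 + 10 = 59.

59


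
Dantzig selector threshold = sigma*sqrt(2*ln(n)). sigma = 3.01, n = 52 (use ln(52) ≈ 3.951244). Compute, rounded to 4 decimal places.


ln(52) ≈ 3.951244.
2*ln(n) ≈ 7.902488.
sqrt(2*ln(n)) ≈ sqrt(7.902488) ≈ 2.811136.
threshold ≈ 3.01*2.811136 = 8.46151936 ≈ 8.4615.

8.4615


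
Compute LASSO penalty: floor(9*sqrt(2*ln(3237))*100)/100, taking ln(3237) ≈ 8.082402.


ln(3237) ≈ 8.082402.
2*ln(n) ≈ 16.164804.
sqrt(2*ln(n)) ≈ sqrt(16.164804) ≈ 4.020548.
lambda ≈ 9*4.020548 = 36.184932.
floor(lambda*100)/100 = 36.18.

36.18


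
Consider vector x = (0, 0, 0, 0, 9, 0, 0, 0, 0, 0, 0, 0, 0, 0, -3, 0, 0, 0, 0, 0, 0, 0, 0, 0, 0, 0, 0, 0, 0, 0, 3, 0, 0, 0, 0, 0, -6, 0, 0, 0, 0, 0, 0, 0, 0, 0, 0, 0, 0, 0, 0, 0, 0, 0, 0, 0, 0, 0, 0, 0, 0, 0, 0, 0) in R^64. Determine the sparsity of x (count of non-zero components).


Non-zero positions: [4, 14, 30, 36].
Sparsity = 4.

4


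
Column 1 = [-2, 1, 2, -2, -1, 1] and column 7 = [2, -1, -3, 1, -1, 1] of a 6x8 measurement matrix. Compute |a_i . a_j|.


Inner product: -2*2 + 1*-1 + 2*-3 + -2*1 + -1*-1 + 1*1
Products: [-4, -1, -6, -2, 1, 1]
Sum = -11.
|dot| = 11.

11


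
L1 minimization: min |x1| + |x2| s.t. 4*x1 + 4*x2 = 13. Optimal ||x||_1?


Axis intercepts:
  x1 = 13/4, x2 = 0: L1 = 13/4
  x1 = 0, x2 = 13/4: L1 = 13/4
x* = (13/4, 0)
||x*||_1 = 13/4.

13/4


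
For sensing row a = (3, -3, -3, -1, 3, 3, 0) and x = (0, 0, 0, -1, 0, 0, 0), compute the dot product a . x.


Non-zero terms: ['-1*-1']
Products: [1]
y = sum = 1.

1


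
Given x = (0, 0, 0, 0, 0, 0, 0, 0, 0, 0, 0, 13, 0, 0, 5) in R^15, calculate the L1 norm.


Non-zero entries: [(11, 13), (14, 5)]
Absolute values: [13, 5]
||x||_1 = sum = 18.

18


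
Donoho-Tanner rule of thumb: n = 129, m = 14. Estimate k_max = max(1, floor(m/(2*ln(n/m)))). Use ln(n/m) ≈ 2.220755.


n/m = 129/14.
ln(n/m) ≈ 2.220755.
2*ln(n/m) ≈ 4.44151.
m/(2*ln(n/m)) ≈ 14/4.44151 ≈ 3.1521.
floor = 3.
k_max = max(1, 3) = 3.

3


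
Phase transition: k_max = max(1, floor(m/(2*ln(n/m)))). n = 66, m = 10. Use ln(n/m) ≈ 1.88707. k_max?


n/m = 66/10 = 33/5.
ln(n/m) ≈ 1.88707.
2*ln(n/m) ≈ 3.77414.
m/(2*ln(n/m)) ≈ 10/3.77414 ≈ 2.6496.
floor = 2.
k_max = max(1, 2) = 2.

2


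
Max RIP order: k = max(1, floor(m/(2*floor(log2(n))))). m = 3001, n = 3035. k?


floor(log2(3035)) = 11.
2*11 = 22.
m/(2*floor(log2(n))) = 3001/22 ≈ 136.4091.
floor = 136.
k = max(1, 136) = 136.

136


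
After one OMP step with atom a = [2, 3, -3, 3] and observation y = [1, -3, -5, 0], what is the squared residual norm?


a^T a = 31.
a^T y = 8.
coeff = 8/31 = 8/31.
||r||^2 = 1021/31.

1021/31


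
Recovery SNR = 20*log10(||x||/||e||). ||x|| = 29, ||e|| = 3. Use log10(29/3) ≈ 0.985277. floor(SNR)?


||x||/||e|| = 29/3.
log10(29/3) ≈ 0.985277.
20*log10(||x||/||e||) ≈ 20*0.985277 = 19.70554.
floor(19.70554) = 19.

19


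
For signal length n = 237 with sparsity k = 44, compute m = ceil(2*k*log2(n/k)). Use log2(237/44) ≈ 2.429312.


log2(n/k) = log2(237/44) ≈ 2.429312.
2*k*log2(n/k) ≈ 2*44*2.429312 = 213.779456.
m = ceil(213.779456) = 214.

214


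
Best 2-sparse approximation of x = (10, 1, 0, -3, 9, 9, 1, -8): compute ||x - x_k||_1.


Sorted |x_i| descending: [10, 9, 9, 8, 3, 1, 1, 0]
Keep top 2: [10, 9]
Tail entries: [9, 8, 3, 1, 1, 0]
L1 error = sum of tail = 22.

22


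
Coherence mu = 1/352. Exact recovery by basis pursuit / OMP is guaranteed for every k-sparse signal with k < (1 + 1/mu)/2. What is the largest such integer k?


1/mu = 352.
1 + 1/mu = 353.
(1 + 1/mu)/2 = 176.5 is not an integer, so k_max = floor(176.5) = 176.

176
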